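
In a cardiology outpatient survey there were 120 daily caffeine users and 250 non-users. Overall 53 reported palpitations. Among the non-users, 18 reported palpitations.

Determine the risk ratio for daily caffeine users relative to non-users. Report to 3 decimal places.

daily caffeine users with the outcome: 53 − 18 = 35
daily caffeine users without the outcome: 120 − 35 = 85
non-users without the outcome: 250 − 18 = 232
risk, daily caffeine users = 35/120 = 0.2917
risk, non-users = 18/250 = 0.0720
RR = 0.2917 / 0.0720 = 4.051

RR: 4.051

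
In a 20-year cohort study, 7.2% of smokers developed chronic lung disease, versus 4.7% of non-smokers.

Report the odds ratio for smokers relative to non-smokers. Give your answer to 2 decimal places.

1.57

odds, smokers = 0.07200/0.92800 = 0.07759
odds, non-smokers = 0.04700/0.95300 = 0.04932
OR = 0.07759 / 0.04932 = 1.57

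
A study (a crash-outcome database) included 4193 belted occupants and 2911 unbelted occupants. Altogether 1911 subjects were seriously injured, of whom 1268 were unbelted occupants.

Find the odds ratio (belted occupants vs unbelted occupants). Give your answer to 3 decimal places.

0.235

belted occupants with the outcome: 1911 − 1268 = 643
belted occupants without the outcome: 4193 − 643 = 3550
unbelted occupants without the outcome: 2911 − 1268 = 1643
OR = (643 × 1643) / (3550 × 1268) = 1056449/4501400 ≈ 0.235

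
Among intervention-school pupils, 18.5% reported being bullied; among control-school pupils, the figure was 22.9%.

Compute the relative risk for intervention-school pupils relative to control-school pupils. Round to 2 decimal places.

RR = 0.1850 / 0.2290 = 0.81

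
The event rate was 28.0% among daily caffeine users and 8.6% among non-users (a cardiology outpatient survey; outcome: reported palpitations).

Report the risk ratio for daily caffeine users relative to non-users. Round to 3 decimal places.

RR = 0.2800 / 0.0860 = 3.256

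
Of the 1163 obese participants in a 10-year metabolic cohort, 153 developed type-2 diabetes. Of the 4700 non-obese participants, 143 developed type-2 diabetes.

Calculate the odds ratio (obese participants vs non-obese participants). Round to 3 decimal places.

OR = (153 × 4557) / (1010 × 143) = 697221/144430 ≈ 4.827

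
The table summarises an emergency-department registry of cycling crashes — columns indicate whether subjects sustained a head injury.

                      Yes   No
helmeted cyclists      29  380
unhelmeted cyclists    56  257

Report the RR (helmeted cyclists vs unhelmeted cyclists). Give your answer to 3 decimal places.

RR: 0.396

risk, helmeted cyclists = 29/409 = 0.0709
risk, unhelmeted cyclists = 56/313 = 0.1789
RR = 0.0709 / 0.1789 = 0.396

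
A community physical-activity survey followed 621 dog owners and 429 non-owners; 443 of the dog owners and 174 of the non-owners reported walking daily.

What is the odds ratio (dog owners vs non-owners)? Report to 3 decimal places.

OR = (443 × 255) / (178 × 174) = 112965/30972 ≈ 3.647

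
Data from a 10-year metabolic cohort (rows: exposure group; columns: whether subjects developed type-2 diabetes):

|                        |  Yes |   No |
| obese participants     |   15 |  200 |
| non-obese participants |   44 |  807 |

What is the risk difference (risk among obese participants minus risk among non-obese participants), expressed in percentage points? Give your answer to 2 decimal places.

risk, obese participants = 15/215 = 0.0698
risk, non-obese participants = 44/851 = 0.0517
risk difference = 0.0698 − 0.0517 = 0.0181 → 1.81 percentage points

RD: 1.81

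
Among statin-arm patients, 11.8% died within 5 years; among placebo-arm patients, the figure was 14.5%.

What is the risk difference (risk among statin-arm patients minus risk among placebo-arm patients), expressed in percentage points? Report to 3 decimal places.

risk difference = 0.1180 − 0.1450 = -0.0270 → -2.700 percentage points

RD: -2.700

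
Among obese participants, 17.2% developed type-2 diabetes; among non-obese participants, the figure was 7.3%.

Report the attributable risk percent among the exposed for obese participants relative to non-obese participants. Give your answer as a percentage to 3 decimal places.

AR% = (0.1720 − 0.0730) / 0.1720 = 0.5756 → 57.558%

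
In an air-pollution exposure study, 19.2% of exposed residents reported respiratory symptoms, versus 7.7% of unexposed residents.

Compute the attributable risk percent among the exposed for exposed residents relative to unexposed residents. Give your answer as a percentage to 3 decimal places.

AR% = (0.1920 − 0.0770) / 0.1920 = 0.5990 → 59.896%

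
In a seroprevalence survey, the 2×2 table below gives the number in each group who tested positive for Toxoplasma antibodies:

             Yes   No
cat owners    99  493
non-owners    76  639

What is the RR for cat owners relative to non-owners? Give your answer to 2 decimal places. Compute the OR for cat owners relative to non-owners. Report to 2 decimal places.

risk, cat owners = 99/592 = 0.1672
risk, non-owners = 76/715 = 0.1063
RR = 0.1672 / 0.1063 = 1.57
odds, cat owners = 99/493 = 0.2008
odds, non-owners = 76/639 = 0.1189
OR = 0.2008 / 0.1189 = 1.69

RR = 1.57; OR = 1.69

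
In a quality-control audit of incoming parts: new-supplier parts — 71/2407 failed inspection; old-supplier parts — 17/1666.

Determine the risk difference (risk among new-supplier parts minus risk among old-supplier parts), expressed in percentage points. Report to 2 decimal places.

risk, new-supplier parts = 71/2407 = 0.02950
risk, old-supplier parts = 17/1666 = 0.01020
risk difference = 0.02950 − 0.01020 = 0.01929 → 1.93 percentage points

1.93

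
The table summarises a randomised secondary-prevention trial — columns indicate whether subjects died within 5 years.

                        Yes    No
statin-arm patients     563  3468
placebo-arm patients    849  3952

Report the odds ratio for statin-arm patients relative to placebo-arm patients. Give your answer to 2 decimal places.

odds, statin-arm patients = 563/3468 = 0.1623
odds, placebo-arm patients = 849/3952 = 0.2148
OR = 0.1623 / 0.2148 = 0.76

OR ≈ 0.76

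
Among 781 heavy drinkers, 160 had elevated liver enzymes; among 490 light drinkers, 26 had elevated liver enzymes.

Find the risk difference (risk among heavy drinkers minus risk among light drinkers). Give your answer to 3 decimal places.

RD = 0.152

risk, heavy drinkers = 160/781 = 0.2049
risk, light drinkers = 26/490 = 0.0531
risk difference = 0.2049 − 0.0531 = 0.152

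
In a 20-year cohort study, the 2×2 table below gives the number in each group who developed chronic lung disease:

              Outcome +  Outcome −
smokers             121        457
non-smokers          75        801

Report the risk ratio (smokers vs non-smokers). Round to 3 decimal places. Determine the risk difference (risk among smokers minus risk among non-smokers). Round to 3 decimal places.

risk, smokers = 121/578 = 0.2093
risk, non-smokers = 75/876 = 0.0856
RR = 0.2093 / 0.0856 = 2.445
risk difference = 0.2093 − 0.0856 = 0.124

RR = 2.445; RD = 0.124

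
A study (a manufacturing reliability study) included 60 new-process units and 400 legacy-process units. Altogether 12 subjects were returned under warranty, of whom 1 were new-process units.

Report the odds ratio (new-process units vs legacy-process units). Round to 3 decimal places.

OR: 0.599

new-process units without the outcome: 60 − 1 = 59
legacy-process units with the outcome: 12 − 1 = 11
legacy-process units without the outcome: 400 − 11 = 389
OR = (1 × 389) / (59 × 11) = 389/649 ≈ 0.599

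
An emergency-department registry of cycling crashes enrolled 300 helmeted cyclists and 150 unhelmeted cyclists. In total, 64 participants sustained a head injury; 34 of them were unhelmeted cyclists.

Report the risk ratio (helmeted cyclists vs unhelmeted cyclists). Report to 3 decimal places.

helmeted cyclists with the outcome: 64 − 34 = 30
helmeted cyclists without the outcome: 300 − 30 = 270
unhelmeted cyclists without the outcome: 150 − 34 = 116
risk, helmeted cyclists = 30/300 = 0.1000
risk, unhelmeted cyclists = 34/150 = 0.2267
RR = 0.1000 / 0.2267 = 0.441

RR = 0.441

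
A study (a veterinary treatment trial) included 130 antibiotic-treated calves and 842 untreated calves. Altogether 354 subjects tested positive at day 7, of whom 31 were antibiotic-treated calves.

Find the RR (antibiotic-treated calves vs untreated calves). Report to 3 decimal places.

antibiotic-treated calves without the outcome: 130 − 31 = 99
untreated calves with the outcome: 354 − 31 = 323
untreated calves without the outcome: 842 − 323 = 519
risk, antibiotic-treated calves = 31/130 = 0.2385
risk, untreated calves = 323/842 = 0.3836
RR = 0.2385 / 0.3836 = 0.622

RR: 0.622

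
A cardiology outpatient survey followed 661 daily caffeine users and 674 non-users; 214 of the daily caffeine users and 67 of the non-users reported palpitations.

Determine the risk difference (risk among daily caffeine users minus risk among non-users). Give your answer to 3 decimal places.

risk, daily caffeine users = 214/661 = 0.3238
risk, non-users = 67/674 = 0.0994
risk difference = 0.3238 − 0.0994 = 0.224

RD = 0.224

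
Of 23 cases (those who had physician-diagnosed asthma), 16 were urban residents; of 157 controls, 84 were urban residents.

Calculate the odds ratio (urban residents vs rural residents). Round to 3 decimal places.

OR = 1.986

odds, urban residents = 16/84 = 0.1905
odds, rural residents = 7/73 = 0.0959
OR = 0.1905 / 0.0959 = 1.986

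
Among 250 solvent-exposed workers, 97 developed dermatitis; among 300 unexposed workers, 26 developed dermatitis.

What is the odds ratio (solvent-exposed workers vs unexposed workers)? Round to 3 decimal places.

OR = 6.681

odds, solvent-exposed workers = 97/153 = 0.6340
odds, unexposed workers = 26/274 = 0.0949
OR = 0.6340 / 0.0949 = 6.681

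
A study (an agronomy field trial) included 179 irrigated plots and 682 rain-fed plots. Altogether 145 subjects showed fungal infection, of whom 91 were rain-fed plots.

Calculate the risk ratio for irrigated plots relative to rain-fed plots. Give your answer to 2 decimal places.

2.26

irrigated plots with the outcome: 145 − 91 = 54
irrigated plots without the outcome: 179 − 54 = 125
rain-fed plots without the outcome: 682 − 91 = 591
risk, irrigated plots = 54/179 = 0.3017
risk, rain-fed plots = 91/682 = 0.1334
RR = 0.3017 / 0.1334 = 2.26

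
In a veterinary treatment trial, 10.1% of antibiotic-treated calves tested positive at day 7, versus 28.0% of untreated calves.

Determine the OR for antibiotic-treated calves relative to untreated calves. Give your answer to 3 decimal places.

odds, antibiotic-treated calves = 0.1010/0.8990 = 0.1123
odds, untreated calves = 0.2800/0.7200 = 0.3889
OR = 0.1123 / 0.3889 = 0.289

0.289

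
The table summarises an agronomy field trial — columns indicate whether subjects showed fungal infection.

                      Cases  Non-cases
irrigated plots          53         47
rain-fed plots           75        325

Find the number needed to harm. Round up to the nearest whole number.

risk, irrigated plots = 53/100 = 0.530000
risk, rain-fed plots = 75/400 = 0.187500
absolute risk difference = 0.342500
1 / 0.342500 = 2.920 → round up → 3

NNH ≈ 3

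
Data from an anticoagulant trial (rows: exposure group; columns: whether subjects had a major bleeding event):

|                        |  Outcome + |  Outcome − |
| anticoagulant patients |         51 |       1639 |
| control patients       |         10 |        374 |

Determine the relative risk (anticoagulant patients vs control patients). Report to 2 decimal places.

RR: 1.16

risk, anticoagulant patients = 51/1690 = 0.03018
risk, control patients = 10/384 = 0.02604
RR = 0.03018 / 0.02604 = 1.16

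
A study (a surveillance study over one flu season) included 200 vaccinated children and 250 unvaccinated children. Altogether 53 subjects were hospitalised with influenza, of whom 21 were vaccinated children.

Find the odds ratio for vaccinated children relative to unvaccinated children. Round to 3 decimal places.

OR: 0.799

vaccinated children without the outcome: 200 − 21 = 179
unvaccinated children with the outcome: 53 − 21 = 32
unvaccinated children without the outcome: 250 − 32 = 218
odds, vaccinated children = 21/179 = 0.1173
odds, unvaccinated children = 32/218 = 0.1468
OR = 0.1173 / 0.1468 = 0.799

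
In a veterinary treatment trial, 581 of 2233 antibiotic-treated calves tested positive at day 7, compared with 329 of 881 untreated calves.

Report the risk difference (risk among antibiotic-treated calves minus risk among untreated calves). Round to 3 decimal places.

RD = -0.113

risk, antibiotic-treated calves = 581/2233 = 0.2602
risk, untreated calves = 329/881 = 0.3734
risk difference = 0.2602 − 0.3734 = -0.113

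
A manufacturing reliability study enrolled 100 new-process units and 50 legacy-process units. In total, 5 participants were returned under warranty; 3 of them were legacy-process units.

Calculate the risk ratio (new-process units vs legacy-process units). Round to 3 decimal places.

0.333

new-process units with the outcome: 5 − 3 = 2
new-process units without the outcome: 100 − 2 = 98
legacy-process units without the outcome: 50 − 3 = 47
risk, new-process units = 2/100 = 0.02000
risk, legacy-process units = 3/50 = 0.06000
RR = 0.02000 / 0.06000 = 0.333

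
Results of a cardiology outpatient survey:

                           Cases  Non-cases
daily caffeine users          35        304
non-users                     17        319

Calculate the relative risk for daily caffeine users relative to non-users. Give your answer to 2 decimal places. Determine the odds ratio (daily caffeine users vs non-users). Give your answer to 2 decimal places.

RR = 2.04; OR = 2.16

risk, daily caffeine users = 35/339 = 0.1032
risk, non-users = 17/336 = 0.0506
RR = 0.1032 / 0.0506 = 2.04
odds, daily caffeine users = 35/304 = 0.1151
odds, non-users = 17/319 = 0.0533
OR = 0.1151 / 0.0533 = 2.16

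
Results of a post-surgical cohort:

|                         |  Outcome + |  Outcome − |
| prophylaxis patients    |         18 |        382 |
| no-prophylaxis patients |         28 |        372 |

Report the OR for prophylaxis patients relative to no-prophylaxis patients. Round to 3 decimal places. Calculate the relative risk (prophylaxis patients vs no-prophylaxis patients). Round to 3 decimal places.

OR = 0.626; RR = 0.643

OR = (18 × 372) / (382 × 28) = 6696/10696 ≈ 0.626
risk, prophylaxis patients = 18/400 = 0.04500
risk, no-prophylaxis patients = 28/400 = 0.07000
RR = 0.04500 / 0.07000 = 0.643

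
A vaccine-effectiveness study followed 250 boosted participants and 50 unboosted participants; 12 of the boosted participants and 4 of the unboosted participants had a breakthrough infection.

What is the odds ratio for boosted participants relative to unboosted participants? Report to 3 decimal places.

OR = (12 × 46) / (238 × 4) = 552/952 ≈ 0.580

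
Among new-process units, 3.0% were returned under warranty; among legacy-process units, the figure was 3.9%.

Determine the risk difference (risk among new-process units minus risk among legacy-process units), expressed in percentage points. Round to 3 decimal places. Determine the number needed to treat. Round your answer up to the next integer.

risk difference = 0.03000 − 0.03900 = -0.00900 → -0.900 percentage points
absolute risk difference = 0.009000
1 / 0.009000 = 111.111 → round up → 112

RD = -0.900; NNT = 112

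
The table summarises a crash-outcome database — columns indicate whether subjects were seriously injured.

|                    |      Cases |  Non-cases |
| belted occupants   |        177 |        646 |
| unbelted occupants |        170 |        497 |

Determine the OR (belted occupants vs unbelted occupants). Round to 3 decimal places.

OR = (177 × 497) / (646 × 170) = 87969/109820 ≈ 0.801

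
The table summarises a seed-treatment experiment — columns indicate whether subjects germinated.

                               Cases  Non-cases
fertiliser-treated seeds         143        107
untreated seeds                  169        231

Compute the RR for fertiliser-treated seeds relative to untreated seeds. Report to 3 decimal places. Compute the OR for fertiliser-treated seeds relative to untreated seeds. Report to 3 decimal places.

RR = 1.354; OR = 1.827

risk, fertiliser-treated seeds = 143/250 = 0.5720
risk, untreated seeds = 169/400 = 0.4225
RR = 0.5720 / 0.4225 = 1.354
OR = (143 × 231) / (107 × 169) = 33033/18083 ≈ 1.827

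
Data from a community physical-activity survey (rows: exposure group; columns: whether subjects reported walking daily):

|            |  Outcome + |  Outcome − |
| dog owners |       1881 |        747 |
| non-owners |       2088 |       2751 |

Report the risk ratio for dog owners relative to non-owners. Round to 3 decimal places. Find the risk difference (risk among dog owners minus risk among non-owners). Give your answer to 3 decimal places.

risk, dog owners = 1881/2628 = 0.7158
risk, non-owners = 2088/4839 = 0.4315
RR = 0.7158 / 0.4315 = 1.659
risk difference = 0.7158 − 0.4315 = 0.284

RR = 1.659; RD = 0.284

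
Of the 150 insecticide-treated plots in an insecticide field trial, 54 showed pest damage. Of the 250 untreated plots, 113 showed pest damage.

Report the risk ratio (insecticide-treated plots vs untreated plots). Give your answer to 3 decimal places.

risk, insecticide-treated plots = 54/150 = 0.3600
risk, untreated plots = 113/250 = 0.4520
RR = 0.3600 / 0.4520 = 0.796

RR ≈ 0.796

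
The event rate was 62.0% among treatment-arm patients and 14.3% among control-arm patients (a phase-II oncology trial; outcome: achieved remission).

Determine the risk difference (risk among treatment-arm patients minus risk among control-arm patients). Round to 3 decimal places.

risk difference = 0.6200 − 0.1430 = 0.477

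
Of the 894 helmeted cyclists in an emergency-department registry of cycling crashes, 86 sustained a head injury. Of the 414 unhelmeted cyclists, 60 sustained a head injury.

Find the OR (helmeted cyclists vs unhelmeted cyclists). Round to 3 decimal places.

odds, helmeted cyclists = 86/808 = 0.1064
odds, unhelmeted cyclists = 60/354 = 0.1695
OR = 0.1064 / 0.1695 = 0.628

0.628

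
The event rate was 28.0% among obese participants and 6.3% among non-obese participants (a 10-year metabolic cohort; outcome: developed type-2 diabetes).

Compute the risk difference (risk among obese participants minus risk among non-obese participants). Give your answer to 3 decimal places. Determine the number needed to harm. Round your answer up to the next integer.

RD = 0.217; NNH = 5

risk difference = 0.2800 − 0.0630 = 0.217
absolute risk difference = 0.217000
1 / 0.217000 = 4.608 → round up → 5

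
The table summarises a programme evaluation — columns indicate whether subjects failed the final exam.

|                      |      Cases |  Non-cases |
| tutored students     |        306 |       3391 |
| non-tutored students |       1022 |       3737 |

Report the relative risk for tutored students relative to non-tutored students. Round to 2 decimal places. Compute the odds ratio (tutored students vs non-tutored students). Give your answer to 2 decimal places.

risk, tutored students = 306/3697 = 0.0828
risk, non-tutored students = 1022/4759 = 0.2148
RR = 0.0828 / 0.2148 = 0.39
OR = (306 × 3737) / (3391 × 1022) = 1143522/3465602 ≈ 0.33

RR = 0.39; OR = 0.33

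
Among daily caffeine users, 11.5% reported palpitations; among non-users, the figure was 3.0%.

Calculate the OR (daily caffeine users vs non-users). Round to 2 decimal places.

odds, daily caffeine users = 0.11500/0.88500 = 0.12994
odds, non-users = 0.03000/0.97000 = 0.03093
OR = 0.12994 / 0.03093 = 4.20

4.20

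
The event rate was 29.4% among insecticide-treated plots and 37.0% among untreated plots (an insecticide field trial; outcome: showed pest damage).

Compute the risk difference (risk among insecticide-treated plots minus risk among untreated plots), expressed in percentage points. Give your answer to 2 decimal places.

-7.60

risk difference = 0.2940 − 0.3700 = -0.0760 → -7.60 percentage points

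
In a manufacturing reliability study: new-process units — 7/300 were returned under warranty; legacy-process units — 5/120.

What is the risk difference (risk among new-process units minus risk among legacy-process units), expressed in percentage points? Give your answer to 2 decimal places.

-1.83

risk, new-process units = 7/300 = 0.02333
risk, legacy-process units = 5/120 = 0.04167
risk difference = 0.02333 − 0.04167 = -0.01833 → -1.83 percentage points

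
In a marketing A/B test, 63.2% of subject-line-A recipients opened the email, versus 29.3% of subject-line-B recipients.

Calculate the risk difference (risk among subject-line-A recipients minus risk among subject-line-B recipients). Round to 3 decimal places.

risk difference = 0.6320 − 0.2930 = 0.339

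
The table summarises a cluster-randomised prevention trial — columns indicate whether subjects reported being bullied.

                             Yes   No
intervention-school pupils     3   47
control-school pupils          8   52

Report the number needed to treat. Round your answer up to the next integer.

NNT = 14

risk, intervention-school pupils = 3/50 = 0.060000
risk, control-school pupils = 8/60 = 0.133333
absolute risk difference = 0.073333
1 / 0.073333 = 13.636 → round up → 14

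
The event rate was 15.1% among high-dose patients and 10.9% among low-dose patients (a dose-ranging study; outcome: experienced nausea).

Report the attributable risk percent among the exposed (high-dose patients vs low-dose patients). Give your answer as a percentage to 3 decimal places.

AR% = (0.1510 − 0.1090) / 0.1510 = 0.2781 → 27.815%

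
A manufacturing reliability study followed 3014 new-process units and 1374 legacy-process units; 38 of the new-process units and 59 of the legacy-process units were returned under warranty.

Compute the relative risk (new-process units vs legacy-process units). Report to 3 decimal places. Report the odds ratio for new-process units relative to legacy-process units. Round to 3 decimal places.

risk, new-process units = 38/3014 = 0.01261
risk, legacy-process units = 59/1374 = 0.04294
RR = 0.01261 / 0.04294 = 0.294
odds, new-process units = 38/2976 = 0.01277
odds, legacy-process units = 59/1315 = 0.04487
OR = 0.01277 / 0.04487 = 0.285

RR = 0.294; OR = 0.285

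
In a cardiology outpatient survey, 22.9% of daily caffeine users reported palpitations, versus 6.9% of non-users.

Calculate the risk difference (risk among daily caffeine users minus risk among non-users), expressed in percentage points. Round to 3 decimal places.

RD ≈ 16.000

risk difference = 0.2290 − 0.0690 = 0.1600 → 16.000 percentage points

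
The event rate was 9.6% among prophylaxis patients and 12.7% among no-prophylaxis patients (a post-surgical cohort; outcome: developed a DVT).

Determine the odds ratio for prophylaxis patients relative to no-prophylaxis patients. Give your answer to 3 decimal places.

odds, prophylaxis patients = 0.0960/0.9040 = 0.1062
odds, no-prophylaxis patients = 0.1270/0.8730 = 0.1455
OR = 0.1062 / 0.1455 = 0.730

OR ≈ 0.730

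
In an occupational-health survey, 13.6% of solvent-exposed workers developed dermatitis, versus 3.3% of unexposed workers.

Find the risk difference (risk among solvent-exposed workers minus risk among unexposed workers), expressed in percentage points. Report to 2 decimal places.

RD = 10.30

risk difference = 0.13600 − 0.03300 = 0.10300 → 10.30 percentage points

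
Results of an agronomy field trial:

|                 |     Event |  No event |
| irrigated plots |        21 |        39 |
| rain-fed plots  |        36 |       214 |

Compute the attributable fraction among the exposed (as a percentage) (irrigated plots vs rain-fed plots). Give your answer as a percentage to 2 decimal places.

risk, irrigated plots = 21/60 = 0.3500
risk, rain-fed plots = 36/250 = 0.1440
AR% = (0.3500 − 0.1440) / 0.3500 = 0.5886 → 58.86%

AR%: 58.86%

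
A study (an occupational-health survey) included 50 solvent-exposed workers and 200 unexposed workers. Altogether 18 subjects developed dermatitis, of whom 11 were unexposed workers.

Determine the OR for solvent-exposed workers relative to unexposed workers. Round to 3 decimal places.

solvent-exposed workers with the outcome: 18 − 11 = 7
solvent-exposed workers without the outcome: 50 − 7 = 43
unexposed workers without the outcome: 200 − 11 = 189
OR = (7 × 189) / (43 × 11) = 1323/473 ≈ 2.797

OR: 2.797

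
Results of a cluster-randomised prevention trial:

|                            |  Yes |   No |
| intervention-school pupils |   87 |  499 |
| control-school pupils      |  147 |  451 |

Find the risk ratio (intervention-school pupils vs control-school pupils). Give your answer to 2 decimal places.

0.60

risk, intervention-school pupils = 87/586 = 0.1485
risk, control-school pupils = 147/598 = 0.2458
RR = 0.1485 / 0.2458 = 0.60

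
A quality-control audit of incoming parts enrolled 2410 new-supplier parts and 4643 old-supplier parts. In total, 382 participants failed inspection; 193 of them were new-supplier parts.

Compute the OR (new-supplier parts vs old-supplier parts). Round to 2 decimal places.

new-supplier parts without the outcome: 2410 − 193 = 2217
old-supplier parts with the outcome: 382 − 193 = 189
old-supplier parts without the outcome: 4643 − 189 = 4454
OR = (193 × 4454) / (2217 × 189) = 859622/419013 ≈ 2.05

2.05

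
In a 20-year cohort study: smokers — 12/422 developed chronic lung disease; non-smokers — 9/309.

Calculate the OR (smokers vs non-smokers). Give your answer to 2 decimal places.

OR = (12 × 300) / (410 × 9) = 3600/3690 ≈ 0.98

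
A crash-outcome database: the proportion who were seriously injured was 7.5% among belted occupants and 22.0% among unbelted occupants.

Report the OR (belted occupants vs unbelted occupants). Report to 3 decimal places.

0.287

odds, belted occupants = 0.0750/0.9250 = 0.0811
odds, unbelted occupants = 0.2200/0.7800 = 0.2821
OR = 0.0811 / 0.2821 = 0.287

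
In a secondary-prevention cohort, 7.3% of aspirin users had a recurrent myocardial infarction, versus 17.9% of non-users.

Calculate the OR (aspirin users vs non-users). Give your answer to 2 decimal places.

odds, aspirin users = 0.0730/0.9270 = 0.0787
odds, non-users = 0.1790/0.8210 = 0.2180
OR = 0.0787 / 0.2180 = 0.36

0.36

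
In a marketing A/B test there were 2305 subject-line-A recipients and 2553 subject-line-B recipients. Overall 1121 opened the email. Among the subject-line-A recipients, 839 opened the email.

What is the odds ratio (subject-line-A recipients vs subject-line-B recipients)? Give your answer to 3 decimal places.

4.609

subject-line-A recipients without the outcome: 2305 − 839 = 1466
subject-line-B recipients with the outcome: 1121 − 839 = 282
subject-line-B recipients without the outcome: 2553 − 282 = 2271
OR = (839 × 2271) / (1466 × 282) = 1905369/413412 ≈ 4.609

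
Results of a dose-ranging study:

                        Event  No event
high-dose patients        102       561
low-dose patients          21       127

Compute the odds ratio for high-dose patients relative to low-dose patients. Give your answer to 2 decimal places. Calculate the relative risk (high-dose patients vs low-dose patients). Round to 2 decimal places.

OR = (102 × 127) / (561 × 21) = 12954/11781 ≈ 1.10
risk, high-dose patients = 102/663 = 0.1538
risk, low-dose patients = 21/148 = 0.1419
RR = 0.1538 / 0.1419 = 1.08

OR = 1.10; RR = 1.08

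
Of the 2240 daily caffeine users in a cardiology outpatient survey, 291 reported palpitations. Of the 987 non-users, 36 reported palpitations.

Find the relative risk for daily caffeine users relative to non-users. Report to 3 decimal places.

RR = 3.562

risk, daily caffeine users = 291/2240 = 0.12991
risk, non-users = 36/987 = 0.03647
RR = 0.12991 / 0.03647 = 3.562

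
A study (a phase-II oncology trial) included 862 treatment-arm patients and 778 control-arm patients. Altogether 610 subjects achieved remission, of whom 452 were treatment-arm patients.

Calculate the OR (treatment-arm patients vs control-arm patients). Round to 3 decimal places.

4.326

treatment-arm patients without the outcome: 862 − 452 = 410
control-arm patients with the outcome: 610 − 452 = 158
control-arm patients without the outcome: 778 − 158 = 620
OR = (452 × 620) / (410 × 158) = 280240/64780 ≈ 4.326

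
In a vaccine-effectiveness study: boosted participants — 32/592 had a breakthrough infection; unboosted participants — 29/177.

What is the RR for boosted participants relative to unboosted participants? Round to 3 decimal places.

risk, boosted participants = 32/592 = 0.0541
risk, unboosted participants = 29/177 = 0.1638
RR = 0.0541 / 0.1638 = 0.330

RR ≈ 0.330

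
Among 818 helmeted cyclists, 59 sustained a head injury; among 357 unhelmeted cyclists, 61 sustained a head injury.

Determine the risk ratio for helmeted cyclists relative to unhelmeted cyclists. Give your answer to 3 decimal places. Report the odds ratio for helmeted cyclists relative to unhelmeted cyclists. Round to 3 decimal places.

risk, helmeted cyclists = 59/818 = 0.0721
risk, unhelmeted cyclists = 61/357 = 0.1709
RR = 0.0721 / 0.1709 = 0.422
OR = (59 × 296) / (759 × 61) = 17464/46299 ≈ 0.377

RR = 0.422; OR = 0.377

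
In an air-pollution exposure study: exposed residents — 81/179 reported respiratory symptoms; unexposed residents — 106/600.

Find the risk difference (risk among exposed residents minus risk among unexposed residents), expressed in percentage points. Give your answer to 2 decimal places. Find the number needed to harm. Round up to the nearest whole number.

RD = 27.58; NNH = 4

risk, exposed residents = 81/179 = 0.4525
risk, unexposed residents = 106/600 = 0.1767
risk difference = 0.4525 − 0.1767 = 0.2758 → 27.58 percentage points
absolute risk difference = 0.275847
1 / 0.275847 = 3.625 → round up → 4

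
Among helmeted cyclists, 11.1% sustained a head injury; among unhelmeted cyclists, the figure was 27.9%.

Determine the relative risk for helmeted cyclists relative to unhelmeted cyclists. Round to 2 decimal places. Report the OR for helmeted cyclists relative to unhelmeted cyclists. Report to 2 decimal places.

RR = 0.40; OR = 0.32

RR = 0.1110 / 0.2790 = 0.40
odds, helmeted cyclists = 0.1110/0.8890 = 0.1249
odds, unhelmeted cyclists = 0.2790/0.7210 = 0.3870
OR = 0.1249 / 0.3870 = 0.32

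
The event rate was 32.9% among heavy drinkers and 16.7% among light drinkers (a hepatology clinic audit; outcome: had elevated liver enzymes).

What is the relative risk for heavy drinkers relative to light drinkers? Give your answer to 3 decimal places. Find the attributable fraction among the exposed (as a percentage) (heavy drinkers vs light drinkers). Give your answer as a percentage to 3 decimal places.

RR = 1.970; AR% = 49.240%

RR = 0.3290 / 0.1670 = 1.970
AR% = (0.3290 − 0.1670) / 0.3290 = 0.4924 → 49.240%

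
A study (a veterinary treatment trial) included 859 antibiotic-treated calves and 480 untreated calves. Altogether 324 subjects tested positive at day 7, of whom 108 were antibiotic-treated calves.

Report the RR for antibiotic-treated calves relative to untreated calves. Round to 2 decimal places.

0.28

antibiotic-treated calves without the outcome: 859 − 108 = 751
untreated calves with the outcome: 324 − 108 = 216
untreated calves without the outcome: 480 − 216 = 264
risk, antibiotic-treated calves = 108/859 = 0.1257
risk, untreated calves = 216/480 = 0.4500
RR = 0.1257 / 0.4500 = 0.28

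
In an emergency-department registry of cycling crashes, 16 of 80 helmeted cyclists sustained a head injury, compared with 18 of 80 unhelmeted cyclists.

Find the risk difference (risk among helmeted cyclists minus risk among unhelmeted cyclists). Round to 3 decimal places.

risk, helmeted cyclists = 16/80 = 0.2000
risk, unhelmeted cyclists = 18/80 = 0.2250
risk difference = 0.2000 − 0.2250 = -0.025

RD = -0.025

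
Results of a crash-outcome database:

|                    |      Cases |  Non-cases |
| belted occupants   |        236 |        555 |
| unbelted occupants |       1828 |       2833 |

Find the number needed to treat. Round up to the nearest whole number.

risk, belted occupants = 236/791 = 0.298357
risk, unbelted occupants = 1828/4661 = 0.392191
absolute risk difference = 0.093834
1 / 0.093834 = 10.657 → round up → 11

NNT: 11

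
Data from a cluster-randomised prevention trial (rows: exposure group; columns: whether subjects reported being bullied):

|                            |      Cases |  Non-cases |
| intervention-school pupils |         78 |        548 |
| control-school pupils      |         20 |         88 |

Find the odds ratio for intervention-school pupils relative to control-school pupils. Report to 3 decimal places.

odds, intervention-school pupils = 78/548 = 0.1423
odds, control-school pupils = 20/88 = 0.2273
OR = 0.1423 / 0.2273 = 0.626

0.626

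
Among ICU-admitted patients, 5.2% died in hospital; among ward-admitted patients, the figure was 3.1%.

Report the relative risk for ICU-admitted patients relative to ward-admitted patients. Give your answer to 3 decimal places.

RR = 0.05200 / 0.03100 = 1.677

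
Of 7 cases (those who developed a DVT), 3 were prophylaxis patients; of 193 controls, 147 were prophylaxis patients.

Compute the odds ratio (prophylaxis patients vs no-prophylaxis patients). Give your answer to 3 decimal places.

OR = (3 × 46) / (147 × 4) = 138/588 ≈ 0.235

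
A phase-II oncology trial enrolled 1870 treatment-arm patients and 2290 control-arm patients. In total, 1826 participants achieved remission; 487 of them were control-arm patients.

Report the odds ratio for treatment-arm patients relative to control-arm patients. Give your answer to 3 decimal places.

treatment-arm patients with the outcome: 1826 − 487 = 1339
treatment-arm patients without the outcome: 1870 − 1339 = 531
control-arm patients without the outcome: 2290 − 487 = 1803
OR = (1339 × 1803) / (531 × 487) = 2414217/258597 ≈ 9.336

OR: 9.336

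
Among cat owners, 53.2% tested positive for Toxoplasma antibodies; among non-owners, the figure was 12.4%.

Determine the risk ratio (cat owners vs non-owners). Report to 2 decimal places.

RR = 0.5320 / 0.1240 = 4.29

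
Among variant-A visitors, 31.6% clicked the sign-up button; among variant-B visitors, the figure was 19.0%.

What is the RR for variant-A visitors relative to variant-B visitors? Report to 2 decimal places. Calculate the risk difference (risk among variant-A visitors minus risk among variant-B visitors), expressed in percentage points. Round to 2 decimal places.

RR = 1.66; RD = 12.60

RR = 0.3160 / 0.1900 = 1.66
risk difference = 0.3160 − 0.1900 = 0.1260 → 12.60 percentage points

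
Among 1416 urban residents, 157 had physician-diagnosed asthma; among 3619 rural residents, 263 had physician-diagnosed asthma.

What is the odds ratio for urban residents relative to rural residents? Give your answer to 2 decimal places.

OR: 1.59

odds, urban residents = 157/1259 = 0.1247
odds, rural residents = 263/3356 = 0.0784
OR = 0.1247 / 0.0784 = 1.59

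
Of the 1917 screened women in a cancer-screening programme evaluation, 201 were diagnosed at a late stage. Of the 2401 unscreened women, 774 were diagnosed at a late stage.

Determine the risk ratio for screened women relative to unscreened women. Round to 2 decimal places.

0.33

risk, screened women = 201/1917 = 0.1049
risk, unscreened women = 774/2401 = 0.3224
RR = 0.1049 / 0.3224 = 0.33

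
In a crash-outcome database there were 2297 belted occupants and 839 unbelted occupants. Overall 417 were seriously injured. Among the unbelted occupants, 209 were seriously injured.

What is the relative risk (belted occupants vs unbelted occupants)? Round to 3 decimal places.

belted occupants with the outcome: 417 − 209 = 208
belted occupants without the outcome: 2297 − 208 = 2089
unbelted occupants without the outcome: 839 − 209 = 630
risk, belted occupants = 208/2297 = 0.0906
risk, unbelted occupants = 209/839 = 0.2491
RR = 0.0906 / 0.2491 = 0.364

0.364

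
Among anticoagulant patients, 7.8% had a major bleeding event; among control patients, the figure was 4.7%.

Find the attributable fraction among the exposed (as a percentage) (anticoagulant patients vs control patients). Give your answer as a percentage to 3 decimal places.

AR% = (0.07800 − 0.04700) / 0.07800 = 0.3974 → 39.744%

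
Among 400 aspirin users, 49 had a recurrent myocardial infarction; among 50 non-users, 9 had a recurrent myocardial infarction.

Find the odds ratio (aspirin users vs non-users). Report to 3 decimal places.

OR = (49 × 41) / (351 × 9) = 2009/3159 ≈ 0.636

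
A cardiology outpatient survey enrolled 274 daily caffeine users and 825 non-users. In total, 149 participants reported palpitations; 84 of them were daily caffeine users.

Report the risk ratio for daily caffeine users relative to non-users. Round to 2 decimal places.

RR = 3.89

daily caffeine users without the outcome: 274 − 84 = 190
non-users with the outcome: 149 − 84 = 65
non-users without the outcome: 825 − 65 = 760
risk, daily caffeine users = 84/274 = 0.3066
risk, non-users = 65/825 = 0.0788
RR = 0.3066 / 0.0788 = 3.89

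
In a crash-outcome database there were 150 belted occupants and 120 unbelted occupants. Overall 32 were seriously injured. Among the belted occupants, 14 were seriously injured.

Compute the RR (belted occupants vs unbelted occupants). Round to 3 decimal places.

0.622

belted occupants without the outcome: 150 − 14 = 136
unbelted occupants with the outcome: 32 − 14 = 18
unbelted occupants without the outcome: 120 − 18 = 102
risk, belted occupants = 14/150 = 0.0933
risk, unbelted occupants = 18/120 = 0.1500
RR = 0.0933 / 0.1500 = 0.622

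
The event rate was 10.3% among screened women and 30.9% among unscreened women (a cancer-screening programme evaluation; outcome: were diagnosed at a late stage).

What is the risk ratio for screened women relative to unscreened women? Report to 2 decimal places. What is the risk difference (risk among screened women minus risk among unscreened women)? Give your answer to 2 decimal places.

RR = 0.33; RD = -0.21

RR = 0.1030 / 0.3090 = 0.33
risk difference = 0.1030 − 0.3090 = -0.21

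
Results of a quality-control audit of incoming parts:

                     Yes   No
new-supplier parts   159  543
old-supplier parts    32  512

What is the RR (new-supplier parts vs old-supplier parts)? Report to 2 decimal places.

risk, new-supplier parts = 159/702 = 0.2265
risk, old-supplier parts = 32/544 = 0.0588
RR = 0.2265 / 0.0588 = 3.85

3.85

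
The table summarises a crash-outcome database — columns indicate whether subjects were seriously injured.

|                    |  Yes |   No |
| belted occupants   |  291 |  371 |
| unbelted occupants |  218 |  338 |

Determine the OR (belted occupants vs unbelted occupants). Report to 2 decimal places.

OR = (291 × 338) / (371 × 218) = 98358/80878 ≈ 1.22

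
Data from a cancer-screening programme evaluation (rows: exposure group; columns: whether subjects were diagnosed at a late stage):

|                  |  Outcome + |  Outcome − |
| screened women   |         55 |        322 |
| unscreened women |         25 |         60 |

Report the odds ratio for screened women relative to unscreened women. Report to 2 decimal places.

OR = (55 × 60) / (322 × 25) = 3300/8050 ≈ 0.41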